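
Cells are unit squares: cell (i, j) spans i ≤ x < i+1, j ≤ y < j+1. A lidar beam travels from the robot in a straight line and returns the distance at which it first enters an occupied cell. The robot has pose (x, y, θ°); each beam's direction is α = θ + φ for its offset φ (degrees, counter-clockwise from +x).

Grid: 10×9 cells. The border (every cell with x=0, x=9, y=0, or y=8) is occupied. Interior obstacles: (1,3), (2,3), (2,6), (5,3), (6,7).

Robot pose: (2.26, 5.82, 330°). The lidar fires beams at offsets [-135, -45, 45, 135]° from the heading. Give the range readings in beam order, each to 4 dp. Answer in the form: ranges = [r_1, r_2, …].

beam 1: φ=-135°, α=195°
  cosα=-0.9659 sinα=-0.2588 | (2,5) | tMaxX 0.2692 tMaxY 3.1682 | tΔX 1.0353 tΔY 3.8637
    t=0.2692 [x] (1,5)
    t=1.3044 [x] (0,5) — stop
  → r_1 = 1.3044
beam 2: φ=-45°, α=285°
  cosα=0.2588 sinα=-0.9659 | (2,5) | tMaxX 2.8591 tMaxY 0.8489 | tΔX 3.8637 tΔY 1.0353
    t=0.8489 [y] (2,4)
    t=1.8842 [y] (2,3) — stop
  → r_2 = 1.8842
beam 3: φ=45°, α=15°
  cosα=0.9659 sinα=0.2588 | (2,5) | tMaxX 0.7661 tMaxY 0.6955 | tΔX 1.0353 tΔY 3.8637
    t=0.6955 [y] (2,6) — stop
  → r_3 = 0.6955
beam 4: φ=135°, α=105°
  cosα=-0.2588 sinα=0.9659 | (2,5) | tMaxX 1.0046 tMaxY 0.1863 | tΔX 3.8637 tΔY 1.0353
    t=0.1863 [y] (2,6) — stop
  → r_4 = 0.1863

ranges = [1.3044, 1.8842, 0.6955, 0.1863]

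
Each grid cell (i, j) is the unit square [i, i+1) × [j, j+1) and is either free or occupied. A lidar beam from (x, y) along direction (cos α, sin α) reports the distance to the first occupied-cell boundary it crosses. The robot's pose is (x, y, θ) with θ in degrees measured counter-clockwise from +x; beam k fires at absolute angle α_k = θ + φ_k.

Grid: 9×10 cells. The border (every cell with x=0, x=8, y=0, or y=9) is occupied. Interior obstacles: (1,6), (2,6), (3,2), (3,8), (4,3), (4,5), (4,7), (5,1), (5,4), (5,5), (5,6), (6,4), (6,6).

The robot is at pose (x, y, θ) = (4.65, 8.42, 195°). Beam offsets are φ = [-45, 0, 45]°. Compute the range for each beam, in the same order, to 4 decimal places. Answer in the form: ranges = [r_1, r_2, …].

beam 1: φ=-45°, α=150°
  cosα=-0.8660 sinα=0.5000 | (4,8) | tMaxX 0.7506 tMaxY 1.1600 | tΔX 1.1547 tΔY 2.0000
    t=0.7506 [x] (3,8) — stop
  → r_1 = 0.7506
beam 2: φ=0°, α=195°
  cosα=-0.9659 sinα=-0.2588 | (4,8) | tMaxX 0.6729 tMaxY 1.6228 | tΔX 1.0353 tΔY 3.8637
    t=0.6729 [x] (3,8) — stop
  → r_2 = 0.6729
beam 3: φ=45°, α=240°
  cosα=-0.5000 sinα=-0.8660 | (4,8) | tMaxX 1.3000 tMaxY 0.4850 | tΔX 2.0000 tΔY 1.1547
    t=0.4850 [y] (4,7) — stop
  → r_3 = 0.4850

ranges = [0.7506, 0.6729, 0.4850]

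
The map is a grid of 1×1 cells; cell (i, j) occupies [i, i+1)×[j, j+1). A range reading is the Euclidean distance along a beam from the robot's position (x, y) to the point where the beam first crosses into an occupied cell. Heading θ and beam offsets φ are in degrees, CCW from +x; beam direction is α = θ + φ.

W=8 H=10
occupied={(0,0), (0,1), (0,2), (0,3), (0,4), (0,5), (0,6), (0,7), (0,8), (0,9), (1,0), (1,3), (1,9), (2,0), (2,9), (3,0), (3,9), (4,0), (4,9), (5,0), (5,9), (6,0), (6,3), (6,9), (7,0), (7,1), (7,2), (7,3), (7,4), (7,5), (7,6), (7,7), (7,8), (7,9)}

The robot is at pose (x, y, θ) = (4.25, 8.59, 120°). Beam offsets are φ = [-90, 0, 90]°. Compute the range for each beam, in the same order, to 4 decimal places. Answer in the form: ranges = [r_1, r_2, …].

beam 1: φ=-90°, α=30°
  direction (0.8660, 0.5000); cell (4,8); t to first gridline: x 0.8660, y 0.8200 (then +1.1547 / +2.0000)
    (4,9) via y @ 0.8200  # hit
  → r_1 = 0.8200
beam 2: φ=0°, α=120°
  direction (-0.5000, 0.8660); cell (4,8); t to first gridline: x 0.5000, y 0.4734 (then +2.0000 / +1.1547)
    (4,9) via y @ 0.4734  # hit
  → r_2 = 0.4734
beam 3: φ=90°, α=210°
  direction (-0.8660, -0.5000); cell (4,8); t to first gridline: x 0.2887, y 1.1800 (then +1.1547 / +2.0000)
    (3,8) via x @ 0.2887
    (3,7) via y @ 1.1800
    (2,7) via x @ 1.4434
    (1,7) via x @ 2.5981
    (1,6) via y @ 3.1800
    (0,6) via x @ 3.7528  # hit
  → r_3 = 3.7528

ranges = [0.8200, 0.4734, 3.7528]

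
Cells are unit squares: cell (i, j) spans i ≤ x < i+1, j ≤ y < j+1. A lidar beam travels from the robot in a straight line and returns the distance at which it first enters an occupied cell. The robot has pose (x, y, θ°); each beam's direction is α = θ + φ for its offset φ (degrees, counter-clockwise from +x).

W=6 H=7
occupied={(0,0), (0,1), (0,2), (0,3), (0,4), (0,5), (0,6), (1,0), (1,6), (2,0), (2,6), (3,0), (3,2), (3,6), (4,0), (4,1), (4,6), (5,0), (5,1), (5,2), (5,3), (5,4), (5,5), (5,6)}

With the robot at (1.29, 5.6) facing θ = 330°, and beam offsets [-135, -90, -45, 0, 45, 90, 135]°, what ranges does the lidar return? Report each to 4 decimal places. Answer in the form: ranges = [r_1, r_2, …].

beam 1: φ=-135°, α=195°
  direction (-0.9659, -0.2588); cell (1,5); t to first gridline: x 0.3002, y 2.3182 (then +1.0353 / +3.8637)
    (0,5) via x @ 0.3002  # hit
  → r_1 = 0.3002
beam 2: φ=-90°, α=240°
  direction (-0.5000, -0.8660); cell (1,5); t to first gridline: x 0.5800, y 0.6928 (then +2.0000 / +1.1547)
    (0,5) via x @ 0.5800  # hit
  → r_2 = 0.5800
beam 3: φ=-45°, α=285°
  direction (0.2588, -0.9659); cell (1,5); t to first gridline: x 2.7432, y 0.6212 (then +3.8637 / +1.0353)
    (1,4) via y @ 0.6212
    (1,3) via y @ 1.6564
    (1,2) via y @ 2.6917
    (2,2) via x @ 2.7432
    (2,1) via y @ 3.7270
    (2,0) via y @ 4.7623  # hit
  → r_3 = 4.7623
beam 4: φ=0°, α=330°
  direction (0.8660, -0.5000); cell (1,5); t to first gridline: x 0.8198, y 1.2000 (then +1.1547 / +2.0000)
    (2,5) via x @ 0.8198
    (2,4) via y @ 1.2000
    (3,4) via x @ 1.9745
    (4,4) via x @ 3.1292
    (4,3) via y @ 3.2000
    (5,3) via x @ 4.2839  # hit
  → r_4 = 4.2839
beam 5: φ=45°, α=15°
  direction (0.9659, 0.2588); cell (1,5); t to first gridline: x 0.7350, y 1.5455 (then +1.0353 / +3.8637)
    (2,5) via x @ 0.7350
    (2,6) via y @ 1.5455  # hit
  → r_5 = 1.5455
beam 6: φ=90°, α=60°
  direction (0.5000, 0.8660); cell (1,5); t to first gridline: x 1.4200, y 0.4619 (then +2.0000 / +1.1547)
    (1,6) via y @ 0.4619  # hit
  → r_6 = 0.4619
beam 7: φ=135°, α=105°
  direction (-0.2588, 0.9659); cell (1,5); t to first gridline: x 1.1205, y 0.4141 (then +3.8637 / +1.0353)
    (1,6) via y @ 0.4141  # hit
  → r_7 = 0.4141

ranges = [0.3002, 0.5800, 4.7623, 4.2839, 1.5455, 0.4619, 0.4141]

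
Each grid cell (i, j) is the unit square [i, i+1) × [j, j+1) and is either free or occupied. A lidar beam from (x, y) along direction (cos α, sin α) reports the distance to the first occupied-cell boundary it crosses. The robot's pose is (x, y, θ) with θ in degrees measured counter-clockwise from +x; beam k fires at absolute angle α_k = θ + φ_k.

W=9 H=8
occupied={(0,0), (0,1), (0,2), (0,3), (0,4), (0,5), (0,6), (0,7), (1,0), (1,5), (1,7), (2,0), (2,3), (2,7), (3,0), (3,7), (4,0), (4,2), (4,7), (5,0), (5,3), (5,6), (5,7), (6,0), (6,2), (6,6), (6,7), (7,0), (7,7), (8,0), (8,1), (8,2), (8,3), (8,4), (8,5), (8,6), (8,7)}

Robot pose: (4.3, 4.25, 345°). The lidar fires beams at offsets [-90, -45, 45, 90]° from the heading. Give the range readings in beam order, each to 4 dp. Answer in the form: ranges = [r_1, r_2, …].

ranges = [3.3646, 1.4000, 4.2724, 2.7046]

beam 1: φ=-90°, α=255°
  dir = (cos 255°, sin 255°) = (-0.2588, -0.9659); from cell (4,4)
  next x-line at t=1.1591, next y-line at t=0.2588; Δt_x=3.8637, Δt_y=1.0353
    y: enter (4,3) at t=0.2588
    x: enter (3,3) at t=1.1591
    y: enter (3,2) at t=1.2941
    y: enter (3,1) at t=2.3294
    y: enter (3,0) at t=3.3646 ← occupied
  → r_1 = 3.3646
beam 2: φ=-45°, α=300°
  dir = (cos 300°, sin 300°) = (0.5000, -0.8660); from cell (4,4)
  next x-line at t=1.4000, next y-line at t=0.2887; Δt_x=2.0000, Δt_y=1.1547
    y: enter (4,3) at t=0.2887
    x: enter (5,3) at t=1.4000 ← occupied
  → r_2 = 1.4000
beam 3: φ=45°, α=30°
  dir = (cos 30°, sin 30°) = (0.8660, 0.5000); from cell (4,4)
  next x-line at t=0.8083, next y-line at t=1.5000; Δt_x=1.1547, Δt_y=2.0000
    x: enter (5,4) at t=0.8083
    y: enter (5,5) at t=1.5000
    x: enter (6,5) at t=1.9630
    x: enter (7,5) at t=3.1177
    y: enter (7,6) at t=3.5000
    x: enter (8,6) at t=4.2724 ← occupied
  → r_3 = 4.2724
beam 4: φ=90°, α=75°
  dir = (cos 75°, sin 75°) = (0.2588, 0.9659); from cell (4,4)
  next x-line at t=2.7046, next y-line at t=0.7765; Δt_x=3.8637, Δt_y=1.0353
    y: enter (4,5) at t=0.7765
    y: enter (4,6) at t=1.8117
    x: enter (5,6) at t=2.7046 ← occupied
  → r_4 = 2.7046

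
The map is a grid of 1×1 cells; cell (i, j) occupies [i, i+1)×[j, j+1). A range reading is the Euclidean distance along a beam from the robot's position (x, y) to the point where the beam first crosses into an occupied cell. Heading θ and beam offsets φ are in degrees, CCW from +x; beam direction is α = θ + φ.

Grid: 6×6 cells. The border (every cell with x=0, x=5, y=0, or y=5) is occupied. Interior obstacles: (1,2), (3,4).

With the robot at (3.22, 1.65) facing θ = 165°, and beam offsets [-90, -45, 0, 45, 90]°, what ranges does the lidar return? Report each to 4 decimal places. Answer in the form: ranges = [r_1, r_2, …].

ranges = [2.4329, 3.8682, 1.3523, 1.3000, 0.6729]

beam 1: φ=-90°, α=75°
  direction (0.2588, 0.9659); cell (3,1); t to first gridline: x 3.0137, y 0.3623 (then +3.8637 / +1.0353)
    (3,2) via y @ 0.3623
    (3,3) via y @ 1.3976
    (3,4) via y @ 2.4329  # hit
  → r_1 = 2.4329
beam 2: φ=-45°, α=120°
  direction (-0.5000, 0.8660); cell (3,1); t to first gridline: x 0.4400, y 0.4041 (then +2.0000 / +1.1547)
    (3,2) via y @ 0.4041
    (2,2) via x @ 0.4400
    (2,3) via y @ 1.5588
    (1,3) via x @ 2.4400
    (1,4) via y @ 2.7135
    (1,5) via y @ 3.8682  # hit
  → r_2 = 3.8682
beam 3: φ=0°, α=165°
  direction (-0.9659, 0.2588); cell (3,1); t to first gridline: x 0.2278, y 1.3523 (then +1.0353 / +3.8637)
    (2,1) via x @ 0.2278
    (1,1) via x @ 1.2630
    (1,2) via y @ 1.3523  # hit
  → r_3 = 1.3523
beam 4: φ=45°, α=210°
  direction (-0.8660, -0.5000); cell (3,1); t to first gridline: x 0.2540, y 1.3000 (then +1.1547 / +2.0000)
    (2,1) via x @ 0.2540
    (2,0) via y @ 1.3000  # hit
  → r_4 = 1.3000
beam 5: φ=90°, α=255°
  direction (-0.2588, -0.9659); cell (3,1); t to first gridline: x 0.8500, y 0.6729 (then +3.8637 / +1.0353)
    (3,0) via y @ 0.6729  # hit
  → r_5 = 0.6729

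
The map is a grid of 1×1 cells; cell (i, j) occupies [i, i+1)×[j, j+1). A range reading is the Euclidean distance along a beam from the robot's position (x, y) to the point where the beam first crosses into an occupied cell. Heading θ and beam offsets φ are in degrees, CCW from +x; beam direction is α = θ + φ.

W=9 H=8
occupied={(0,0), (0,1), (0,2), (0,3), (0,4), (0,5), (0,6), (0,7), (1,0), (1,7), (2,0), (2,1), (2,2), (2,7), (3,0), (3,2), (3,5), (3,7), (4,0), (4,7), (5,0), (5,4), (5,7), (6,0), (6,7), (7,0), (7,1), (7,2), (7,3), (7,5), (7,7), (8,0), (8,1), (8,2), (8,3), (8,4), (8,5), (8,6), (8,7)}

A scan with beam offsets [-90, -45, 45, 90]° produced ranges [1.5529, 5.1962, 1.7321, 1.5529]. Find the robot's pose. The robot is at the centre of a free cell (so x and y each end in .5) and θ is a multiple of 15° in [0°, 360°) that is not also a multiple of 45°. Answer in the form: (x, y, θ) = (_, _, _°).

Candidates: 33 free-cell centres × 16 headings = 528 poses. Raycast each; keep the one whose scan matches to 4 dp.
  (6.5, 3.5, 195°): beam 1 = 3.6235 ≠ 1.5529 ✗
  (1.5, 4.5, 75°): beam 1 = 5.6940 ≠ 1.5529 ✗
  (7.5, 4.5, 60°): beam 1 = 0.5774 ≠ 1.5529 ✗
  …
  (5.5, 2.5, 195°): r_1=1.5529, r_2=5.1962, r_3=1.7321, r_4=1.5529 — all match ✓
No second candidate reproduces the full scan.

(x, y, θ) = (5.5, 2.5, 195°)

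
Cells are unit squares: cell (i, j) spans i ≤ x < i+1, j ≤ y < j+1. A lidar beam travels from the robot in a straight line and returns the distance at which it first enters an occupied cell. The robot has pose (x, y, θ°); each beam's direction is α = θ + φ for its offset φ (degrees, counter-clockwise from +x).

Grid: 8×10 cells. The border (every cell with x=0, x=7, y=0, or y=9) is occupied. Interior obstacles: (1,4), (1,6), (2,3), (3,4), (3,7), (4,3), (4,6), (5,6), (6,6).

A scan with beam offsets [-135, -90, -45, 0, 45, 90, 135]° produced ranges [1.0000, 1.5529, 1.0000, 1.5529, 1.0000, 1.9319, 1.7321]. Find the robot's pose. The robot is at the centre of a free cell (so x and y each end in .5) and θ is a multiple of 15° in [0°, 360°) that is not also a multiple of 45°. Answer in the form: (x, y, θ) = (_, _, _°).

The pose lattice has 39·16 = 624 candidates. Test each by forward raycasting.
  (6.5, 8.5, 345°): beam 1 = 2.8868 ≠ 1.0000 ✗
  (3.5, 3.5, 120°): beam 1 = 0.5176 ≠ 1.0000 ✗
  (3.5, 8.5, 165°): beam 2 = 0.5176 ≠ 1.5529 ✗
  …
  (2.5, 5.5, 285°): r_1=1.0000, r_2=1.5529, r_3=1.0000, r_4=1.5529, r_5=1.0000, r_6=1.9319, r_7=1.7321 — all match ✓
Only this pose fits every beam.

(x, y, θ) = (2.5, 5.5, 285°)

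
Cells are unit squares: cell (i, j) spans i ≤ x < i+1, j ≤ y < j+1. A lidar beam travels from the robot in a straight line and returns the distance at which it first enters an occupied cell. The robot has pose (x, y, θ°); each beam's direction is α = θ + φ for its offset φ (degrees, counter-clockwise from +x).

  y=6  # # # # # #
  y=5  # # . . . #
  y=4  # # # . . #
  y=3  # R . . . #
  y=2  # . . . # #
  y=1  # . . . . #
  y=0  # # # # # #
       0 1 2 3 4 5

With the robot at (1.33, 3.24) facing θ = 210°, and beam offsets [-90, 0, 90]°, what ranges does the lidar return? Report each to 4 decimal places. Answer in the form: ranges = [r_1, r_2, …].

ranges = [0.6600, 0.3811, 2.5865]

beam 1: φ=-90°, α=120°
  d=(-0.5000,0.8660)  start (1,3)  tX=0.6600 tY=0.8776  stride 1/|dx|=2.0000 1/|dy|=1.1547
    cross x-line → (0,3), t=0.6600 (wall)
  → r_1 = 0.6600
beam 2: φ=0°, α=210°
  d=(-0.8660,-0.5000)  start (1,3)  tX=0.3811 tY=0.4800  stride 1/|dx|=1.1547 1/|dy|=2.0000
    cross x-line → (0,3), t=0.3811 (wall)
  → r_2 = 0.3811
beam 3: φ=90°, α=300°
  d=(0.5000,-0.8660)  start (1,3)  tX=1.3400 tY=0.2771  stride 1/|dx|=2.0000 1/|dy|=1.1547
    cross y-line → (1,2), t=0.2771
    cross x-line → (2,2), t=1.3400
    cross y-line → (2,1), t=1.4318
    cross y-line → (2,0), t=2.5865 (wall)
  → r_3 = 2.5865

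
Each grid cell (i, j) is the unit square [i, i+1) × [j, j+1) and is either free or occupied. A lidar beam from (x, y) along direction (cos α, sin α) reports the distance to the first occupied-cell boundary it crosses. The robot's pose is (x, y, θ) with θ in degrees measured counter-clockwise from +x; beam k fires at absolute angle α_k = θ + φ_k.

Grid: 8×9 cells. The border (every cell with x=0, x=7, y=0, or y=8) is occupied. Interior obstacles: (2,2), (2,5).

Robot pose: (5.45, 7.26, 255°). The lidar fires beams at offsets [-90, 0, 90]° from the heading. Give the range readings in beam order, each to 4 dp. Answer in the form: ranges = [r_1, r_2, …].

ranges = [2.8591, 6.4808, 1.6047]

beam 1: φ=-90°, α=165°
  cosα=-0.9659 sinα=0.2588 | (5,7) | tMaxX 0.4659 tMaxY 2.8591 | tΔX 1.0353 tΔY 3.8637
    t=0.4659 [x] (4,7)
    t=1.5012 [x] (3,7)
    t=2.5364 [x] (2,7)
    t=2.8591 [y] (2,8) — stop
  → r_1 = 2.8591
beam 2: φ=0°, α=255°
  cosα=-0.2588 sinα=-0.9659 | (5,7) | tMaxX 1.7387 tMaxY 0.2692 | tΔX 3.8637 tΔY 1.0353
    t=0.2692 [y] (5,6)
    t=1.3044 [y] (5,5)
    t=1.7387 [x] (4,5)
    t=2.3397 [y] (4,4)
    t=3.3750 [y] (4,3)
    t=4.4103 [y] (4,2)
    t=5.4456 [y] (4,1)
    t=5.6024 [x] (3,1)
    t=6.4808 [y] (3,0) — stop
  → r_2 = 6.4808
beam 3: φ=90°, α=345°
  cosα=0.9659 sinα=-0.2588 | (5,7) | tMaxX 0.5694 tMaxY 1.0046 | tΔX 1.0353 tΔY 3.8637
    t=0.5694 [x] (6,7)
    t=1.0046 [y] (6,6)
    t=1.6047 [x] (7,6) — stop
  → r_3 = 1.6047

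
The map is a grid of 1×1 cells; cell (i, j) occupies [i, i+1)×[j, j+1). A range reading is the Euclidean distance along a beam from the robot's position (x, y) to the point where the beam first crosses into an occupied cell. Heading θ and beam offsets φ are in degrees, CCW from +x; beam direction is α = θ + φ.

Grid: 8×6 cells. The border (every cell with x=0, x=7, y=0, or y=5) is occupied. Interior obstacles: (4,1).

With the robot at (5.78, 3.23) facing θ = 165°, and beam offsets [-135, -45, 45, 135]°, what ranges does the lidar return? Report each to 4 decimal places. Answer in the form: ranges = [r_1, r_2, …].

ranges = [1.4087, 2.0438, 4.4600, 2.4400]

beam 1: φ=-135°, α=30°
  d=(0.8660,0.5000)  start (5,3)  tX=0.2540 tY=1.5400  stride 1/|dx|=1.1547 1/|dy|=2.0000
    cross x-line → (6,3), t=0.2540
    cross x-line → (7,3), t=1.4087 (wall)
  → r_1 = 1.4087
beam 2: φ=-45°, α=120°
  d=(-0.5000,0.8660)  start (5,3)  tX=1.5600 tY=0.8891  stride 1/|dx|=2.0000 1/|dy|=1.1547
    cross y-line → (5,4), t=0.8891
    cross x-line → (4,4), t=1.5600
    cross y-line → (4,5), t=2.0438 (wall)
  → r_2 = 2.0438
beam 3: φ=45°, α=210°
  d=(-0.8660,-0.5000)  start (5,3)  tX=0.9007 tY=0.4600  stride 1/|dx|=1.1547 1/|dy|=2.0000
    cross y-line → (5,2), t=0.4600
    cross x-line → (4,2), t=0.9007
    cross x-line → (3,2), t=2.0554
    cross y-line → (3,1), t=2.4600
    cross x-line → (2,1), t=3.2101
    cross x-line → (1,1), t=4.3648
    cross y-line → (1,0), t=4.4600 (wall)
  → r_3 = 4.4600
beam 4: φ=135°, α=300°
  d=(0.5000,-0.8660)  start (5,3)  tX=0.4400 tY=0.2656  stride 1/|dx|=2.0000 1/|dy|=1.1547
    cross y-line → (5,2), t=0.2656
    cross x-line → (6,2), t=0.4400
    cross y-line → (6,1), t=1.4203
    cross x-line → (7,1), t=2.4400 (wall)
  → r_4 = 2.4400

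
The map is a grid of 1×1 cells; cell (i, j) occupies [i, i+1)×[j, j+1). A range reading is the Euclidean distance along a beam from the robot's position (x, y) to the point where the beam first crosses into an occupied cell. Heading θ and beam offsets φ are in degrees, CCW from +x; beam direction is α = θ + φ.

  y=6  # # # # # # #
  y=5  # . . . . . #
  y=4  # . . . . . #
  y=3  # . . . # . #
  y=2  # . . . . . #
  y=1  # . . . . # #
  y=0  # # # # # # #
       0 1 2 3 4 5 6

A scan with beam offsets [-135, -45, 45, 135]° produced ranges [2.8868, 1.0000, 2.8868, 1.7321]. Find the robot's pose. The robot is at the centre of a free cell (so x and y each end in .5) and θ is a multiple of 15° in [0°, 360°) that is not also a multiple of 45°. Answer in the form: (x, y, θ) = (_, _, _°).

(x, y, θ) = (3.5, 4.5, 345°)

The pose lattice has 23·16 = 368 candidates. Test each by forward raycasting.
  (2.5, 4.5, 330°): beam 1 = 1.5529 ≠ 2.8868 ✗
  (1.5, 1.5, 255°): beam 1 = 1.0000 ≠ 2.8868 ✗
  (5.5, 3.5, 105°): beam 1 = 0.5774 ≠ 2.8868 ✗
  …
  (3.5, 4.5, 345°): r_1=2.8868, r_2=1.0000, r_3=2.8868, r_4=1.7321 — all match ✓
Only this pose fits every beam.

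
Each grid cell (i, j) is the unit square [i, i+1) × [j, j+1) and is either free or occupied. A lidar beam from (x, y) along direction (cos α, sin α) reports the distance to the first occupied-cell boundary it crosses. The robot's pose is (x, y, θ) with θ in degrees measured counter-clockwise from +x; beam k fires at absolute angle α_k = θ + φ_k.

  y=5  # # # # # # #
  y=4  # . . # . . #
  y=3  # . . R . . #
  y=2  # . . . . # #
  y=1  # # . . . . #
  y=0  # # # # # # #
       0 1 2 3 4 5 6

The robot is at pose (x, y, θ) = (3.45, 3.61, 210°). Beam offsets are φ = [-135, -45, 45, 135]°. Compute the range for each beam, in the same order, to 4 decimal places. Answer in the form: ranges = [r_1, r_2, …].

beam 1: φ=-135°, α=75°
  direction (0.2588, 0.9659); cell (3,3); t to first gridline: x 2.1250, y 0.4038 (then +3.8637 / +1.0353)
    (3,4) via y @ 0.4038  # hit
  → r_1 = 0.4038
beam 2: φ=-45°, α=165°
  direction (-0.9659, 0.2588); cell (3,3); t to first gridline: x 0.4659, y 1.5068 (then +1.0353 / +3.8637)
    (2,3) via x @ 0.4659
    (1,3) via x @ 1.5012
    (1,4) via y @ 1.5068
    (0,4) via x @ 2.5364  # hit
  → r_2 = 2.5364
beam 3: φ=45°, α=255°
  direction (-0.2588, -0.9659); cell (3,3); t to first gridline: x 1.7387, y 0.6315 (then +3.8637 / +1.0353)
    (3,2) via y @ 0.6315
    (3,1) via y @ 1.6668
    (2,1) via x @ 1.7387
    (2,0) via y @ 2.7021  # hit
  → r_3 = 2.7021
beam 4: φ=135°, α=345°
  direction (0.9659, -0.2588); cell (3,3); t to first gridline: x 0.5694, y 2.3569 (then +1.0353 / +3.8637)
    (4,3) via x @ 0.5694
    (5,3) via x @ 1.6047
    (5,2) via y @ 2.3569  # hit
  → r_4 = 2.3569

ranges = [0.4038, 2.5364, 2.7021, 2.3569]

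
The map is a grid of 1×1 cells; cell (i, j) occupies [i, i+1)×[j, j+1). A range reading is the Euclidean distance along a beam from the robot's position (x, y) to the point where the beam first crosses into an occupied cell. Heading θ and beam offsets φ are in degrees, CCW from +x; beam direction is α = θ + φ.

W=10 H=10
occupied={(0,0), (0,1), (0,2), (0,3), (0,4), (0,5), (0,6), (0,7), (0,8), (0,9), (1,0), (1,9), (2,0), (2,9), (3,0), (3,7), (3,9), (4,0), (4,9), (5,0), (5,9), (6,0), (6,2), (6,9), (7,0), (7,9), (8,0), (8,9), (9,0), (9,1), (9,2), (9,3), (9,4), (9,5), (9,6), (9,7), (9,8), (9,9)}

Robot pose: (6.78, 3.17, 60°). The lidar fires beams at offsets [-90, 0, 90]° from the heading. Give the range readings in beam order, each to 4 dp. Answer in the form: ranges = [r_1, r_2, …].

beam 1: φ=-90°, α=330°
  direction (0.8660, -0.5000); cell (6,3); t to first gridline: x 0.2540, y 0.3400 (then +1.1547 / +2.0000)
    (7,3) via x @ 0.2540
    (7,2) via y @ 0.3400
    (8,2) via x @ 1.4087
    (8,1) via y @ 2.3400
    (9,1) via x @ 2.5634  # hit
  → r_1 = 2.5634
beam 2: φ=0°, α=60°
  direction (0.5000, 0.8660); cell (6,3); t to first gridline: x 0.4400, y 0.9584 (then +2.0000 / +1.1547)
    (7,3) via x @ 0.4400
    (7,4) via y @ 0.9584
    (7,5) via y @ 2.1131
    (8,5) via x @ 2.4400
    (8,6) via y @ 3.2678
    (8,7) via y @ 4.4225
    (9,7) via x @ 4.4400  # hit
  → r_2 = 4.4400
beam 3: φ=90°, α=150°
  direction (-0.8660, 0.5000); cell (6,3); t to first gridline: x 0.9007, y 1.6600 (then +1.1547 / +2.0000)
    (5,3) via x @ 0.9007
    (5,4) via y @ 1.6600
    (4,4) via x @ 2.0554
    (3,4) via x @ 3.2101
    (3,5) via y @ 3.6600
    (2,5) via x @ 4.3648
    (1,5) via x @ 5.5195
    (1,6) via y @ 5.6600
    (0,6) via x @ 6.6742  # hit
  → r_3 = 6.6742

ranges = [2.5634, 4.4400, 6.6742]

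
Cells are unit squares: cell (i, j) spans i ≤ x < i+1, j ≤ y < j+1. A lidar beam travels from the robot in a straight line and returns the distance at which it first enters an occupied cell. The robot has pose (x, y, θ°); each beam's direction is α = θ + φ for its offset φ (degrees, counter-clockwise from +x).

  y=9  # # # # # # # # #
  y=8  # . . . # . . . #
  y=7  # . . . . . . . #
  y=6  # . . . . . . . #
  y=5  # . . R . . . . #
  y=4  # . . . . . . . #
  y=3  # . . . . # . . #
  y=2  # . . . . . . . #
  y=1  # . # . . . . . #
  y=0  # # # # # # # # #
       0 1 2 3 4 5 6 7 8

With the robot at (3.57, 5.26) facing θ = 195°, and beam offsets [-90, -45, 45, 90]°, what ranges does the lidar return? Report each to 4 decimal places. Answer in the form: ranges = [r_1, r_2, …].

beam 1: φ=-90°, α=105°
  d=(-0.2588,0.9659)  start (3,5)  tX=2.2023 tY=0.7661  stride 1/|dx|=3.8637 1/|dy|=1.0353
    cross y-line → (3,6), t=0.7661
    cross y-line → (3,7), t=1.8014
    cross x-line → (2,7), t=2.2023
    cross y-line → (2,8), t=2.8367
    cross y-line → (2,9), t=3.8719 (wall)
  → r_1 = 3.8719
beam 2: φ=-45°, α=150°
  d=(-0.8660,0.5000)  start (3,5)  tX=0.6582 tY=1.4800  stride 1/|dx|=1.1547 1/|dy|=2.0000
    cross x-line → (2,5), t=0.6582
    cross y-line → (2,6), t=1.4800
    cross x-line → (1,6), t=1.8129
    cross x-line → (0,6), t=2.9676 (wall)
  → r_2 = 2.9676
beam 3: φ=45°, α=240°
  d=(-0.5000,-0.8660)  start (3,5)  tX=1.1400 tY=0.3002  stride 1/|dx|=2.0000 1/|dy|=1.1547
    cross y-line → (3,4), t=0.3002
    cross x-line → (2,4), t=1.1400
    cross y-line → (2,3), t=1.4549
    cross y-line → (2,2), t=2.6096
    cross x-line → (1,2), t=3.1400
    cross y-line → (1,1), t=3.7643
    cross y-line → (1,0), t=4.9190 (wall)
  → r_3 = 4.9190
beam 4: φ=90°, α=285°
  d=(0.2588,-0.9659)  start (3,5)  tX=1.6614 tY=0.2692  stride 1/|dx|=3.8637 1/|dy|=1.0353
    cross y-line → (3,4), t=0.2692
    cross y-line → (3,3), t=1.3044
    cross x-line → (4,3), t=1.6614
    cross y-line → (4,2), t=2.3397
    cross y-line → (4,1), t=3.3750
    cross y-line → (4,0), t=4.4103 (wall)
  → r_4 = 4.4103

ranges = [3.8719, 2.9676, 4.9190, 4.4103]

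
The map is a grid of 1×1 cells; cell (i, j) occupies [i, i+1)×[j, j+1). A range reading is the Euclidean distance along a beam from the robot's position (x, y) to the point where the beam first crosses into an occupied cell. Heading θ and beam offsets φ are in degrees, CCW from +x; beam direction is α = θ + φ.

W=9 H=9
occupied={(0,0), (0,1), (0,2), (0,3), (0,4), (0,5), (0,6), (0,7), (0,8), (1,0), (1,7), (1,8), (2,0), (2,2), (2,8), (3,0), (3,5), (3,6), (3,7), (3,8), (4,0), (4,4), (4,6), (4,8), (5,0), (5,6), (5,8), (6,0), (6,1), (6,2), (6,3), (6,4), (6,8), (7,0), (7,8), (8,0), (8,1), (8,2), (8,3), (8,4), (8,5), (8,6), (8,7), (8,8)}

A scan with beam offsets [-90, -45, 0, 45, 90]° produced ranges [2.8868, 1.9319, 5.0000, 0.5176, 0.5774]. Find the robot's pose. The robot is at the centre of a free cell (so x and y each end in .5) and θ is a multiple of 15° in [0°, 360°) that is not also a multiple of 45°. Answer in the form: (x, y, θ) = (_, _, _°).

Enumerate (i+0.5, j+0.5, θ) over the 37 free cells and 16 admissible headings. For each, cast all 5 beams and compare to the given ranges.
  (6.5, 7.5, 240°): beam 1 = 1.0000 ≠ 2.8868 ✗
  (5.5, 1.5, 150°): beam 1 = 1.0000 ≠ 2.8868 ✗
  (5.5, 4.5, 60°): beam 1 = 0.5774 ≠ 2.8868 ✗
  (3.5, 1.5, 210°): beam 1 = 1.0000 ≠ 2.8868 ✗
  …
  (3.5, 2.5, 120°): r_1=2.8868, r_2=1.9319, r_3=5.0000, r_4=0.5176, r_5=0.5774 — all match ✓
Only this pose fits every beam.

(x, y, θ) = (3.5, 2.5, 120°)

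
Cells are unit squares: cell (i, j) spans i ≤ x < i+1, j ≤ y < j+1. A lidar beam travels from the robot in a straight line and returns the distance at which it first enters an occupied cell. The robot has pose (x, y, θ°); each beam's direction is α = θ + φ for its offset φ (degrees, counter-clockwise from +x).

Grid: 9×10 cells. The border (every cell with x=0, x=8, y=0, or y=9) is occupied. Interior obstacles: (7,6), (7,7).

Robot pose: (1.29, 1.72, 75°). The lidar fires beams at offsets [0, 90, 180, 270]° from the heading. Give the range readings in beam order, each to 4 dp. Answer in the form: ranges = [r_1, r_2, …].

beam 1: φ=0°, α=75°
  d=(0.2588,0.9659)  start (1,1)  tX=2.7432 tY=0.2899  stride 1/|dx|=3.8637 1/|dy|=1.0353
    cross y-line → (1,2), t=0.2899
    cross y-line → (1,3), t=1.3252
    cross y-line → (1,4), t=2.3604
    cross x-line → (2,4), t=2.7432
    cross y-line → (2,5), t=3.3957
    cross y-line → (2,6), t=4.4310
    cross y-line → (2,7), t=5.4663
    cross y-line → (2,8), t=6.5015
    cross x-line → (3,8), t=6.6069
    cross y-line → (3,9), t=7.5368 (wall)
  → r_1 = 7.5368
beam 2: φ=90°, α=165°
  d=(-0.9659,0.2588)  start (1,1)  tX=0.3002 tY=1.0818  stride 1/|dx|=1.0353 1/|dy|=3.8637
    cross x-line → (0,1), t=0.3002 (wall)
  → r_2 = 0.3002
beam 3: φ=180°, α=255°
  d=(-0.2588,-0.9659)  start (1,1)  tX=1.1205 tY=0.7454  stride 1/|dx|=3.8637 1/|dy|=1.0353
    cross y-line → (1,0), t=0.7454 (wall)
  → r_3 = 0.7454
beam 4: φ=270°, α=345°
  d=(0.9659,-0.2588)  start (1,1)  tX=0.7350 tY=2.7819  stride 1/|dx|=1.0353 1/|dy|=3.8637
    cross x-line → (2,1), t=0.7350
    cross x-line → (3,1), t=1.7703
    cross y-line → (3,0), t=2.7819 (wall)
  → r_4 = 2.7819

ranges = [7.5368, 0.3002, 0.7454, 2.7819]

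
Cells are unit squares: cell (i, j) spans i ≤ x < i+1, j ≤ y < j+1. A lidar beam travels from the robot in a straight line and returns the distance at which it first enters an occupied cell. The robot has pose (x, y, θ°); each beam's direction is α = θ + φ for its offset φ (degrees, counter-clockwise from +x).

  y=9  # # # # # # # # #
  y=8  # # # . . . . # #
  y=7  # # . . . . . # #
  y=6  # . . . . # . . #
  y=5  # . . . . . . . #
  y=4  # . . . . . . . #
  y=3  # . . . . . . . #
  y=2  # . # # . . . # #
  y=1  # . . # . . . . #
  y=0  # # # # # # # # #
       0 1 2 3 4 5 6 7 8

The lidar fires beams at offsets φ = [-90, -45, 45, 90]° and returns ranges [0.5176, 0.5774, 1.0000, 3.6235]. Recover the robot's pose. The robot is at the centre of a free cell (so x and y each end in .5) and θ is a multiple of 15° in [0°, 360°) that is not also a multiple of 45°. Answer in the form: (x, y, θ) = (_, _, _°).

The pose lattice has 46·16 = 736 candidates. Test each by forward raycasting.
  (1.5, 4.5, 120°): beam 1 = 4.0415 ≠ 0.5176 ✗
  (2.5, 6.5, 120°): beam 1 = 5.0000 ≠ 0.5176 ✗
  (3.5, 3.5, 75°): beam 1 = 3.6235 ≠ 0.5176 ✗
  …
  (1.5, 6.5, 195°): r_1=0.5176, r_2=0.5774, r_3=1.0000, r_4=3.6235 — all match ✓
Unique over the lattice → pose = (1.5, 6.5, 195°).

(x, y, θ) = (1.5, 6.5, 195°)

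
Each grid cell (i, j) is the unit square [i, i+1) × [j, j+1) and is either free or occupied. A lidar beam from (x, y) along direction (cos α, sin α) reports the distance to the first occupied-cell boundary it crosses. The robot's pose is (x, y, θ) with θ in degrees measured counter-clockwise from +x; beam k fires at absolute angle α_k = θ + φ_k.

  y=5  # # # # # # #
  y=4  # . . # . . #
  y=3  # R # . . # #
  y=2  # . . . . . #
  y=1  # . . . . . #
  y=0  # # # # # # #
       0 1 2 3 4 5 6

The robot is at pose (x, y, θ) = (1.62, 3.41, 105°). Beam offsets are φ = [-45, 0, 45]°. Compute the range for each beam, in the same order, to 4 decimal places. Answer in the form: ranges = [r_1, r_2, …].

ranges = [1.8360, 1.6461, 0.7159]

beam 1: φ=-45°, α=60°
  dir = (cos 60°, sin 60°) = (0.5000, 0.8660); from cell (1,3)
  next x-line at t=0.7600, next y-line at t=0.6813; Δt_x=2.0000, Δt_y=1.1547
    y: enter (1,4) at t=0.6813
    x: enter (2,4) at t=0.7600
    y: enter (2,5) at t=1.8360 ← occupied
  → r_1 = 1.8360
beam 2: φ=0°, α=105°
  dir = (cos 105°, sin 105°) = (-0.2588, 0.9659); from cell (1,3)
  next x-line at t=2.3955, next y-line at t=0.6108; Δt_x=3.8637, Δt_y=1.0353
    y: enter (1,4) at t=0.6108
    y: enter (1,5) at t=1.6461 ← occupied
  → r_2 = 1.6461
beam 3: φ=45°, α=150°
  dir = (cos 150°, sin 150°) = (-0.8660, 0.5000); from cell (1,3)
  next x-line at t=0.7159, next y-line at t=1.1800; Δt_x=1.1547, Δt_y=2.0000
    x: enter (0,3) at t=0.7159 ← occupied
  → r_3 = 0.7159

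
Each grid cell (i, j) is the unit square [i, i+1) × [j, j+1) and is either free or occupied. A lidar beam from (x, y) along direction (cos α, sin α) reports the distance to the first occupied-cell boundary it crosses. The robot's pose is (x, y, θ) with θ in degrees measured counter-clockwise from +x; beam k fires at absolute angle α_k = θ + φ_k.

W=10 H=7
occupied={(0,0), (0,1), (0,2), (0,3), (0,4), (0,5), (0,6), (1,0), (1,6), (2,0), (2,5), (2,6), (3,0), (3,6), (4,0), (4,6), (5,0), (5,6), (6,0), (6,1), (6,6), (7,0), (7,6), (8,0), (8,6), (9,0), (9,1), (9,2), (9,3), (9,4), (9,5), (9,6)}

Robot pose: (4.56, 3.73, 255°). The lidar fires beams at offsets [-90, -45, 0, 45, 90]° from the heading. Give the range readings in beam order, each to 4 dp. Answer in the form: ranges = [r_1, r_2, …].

beam 1: φ=-90°, α=165°
  dir = (cos 165°, sin 165°) = (-0.9659, 0.2588); from cell (4,3)
  next x-line at t=0.5798, next y-line at t=1.0432; Δt_x=1.0353, Δt_y=3.8637
    x: enter (3,3) at t=0.5798
    y: enter (3,4) at t=1.0432
    x: enter (2,4) at t=1.6150
    x: enter (1,4) at t=2.6503
    x: enter (0,4) at t=3.6856 ← occupied
  → r_1 = 3.6856
beam 2: φ=-45°, α=210°
  dir = (cos 210°, sin 210°) = (-0.8660, -0.5000); from cell (4,3)
  next x-line at t=0.6466, next y-line at t=1.4600; Δt_x=1.1547, Δt_y=2.0000
    x: enter (3,3) at t=0.6466
    y: enter (3,2) at t=1.4600
    x: enter (2,2) at t=1.8013
    x: enter (1,2) at t=2.9560
    y: enter (1,1) at t=3.4600
    x: enter (0,1) at t=4.1107 ← occupied
  → r_2 = 4.1107
beam 3: φ=0°, α=255°
  dir = (cos 255°, sin 255°) = (-0.2588, -0.9659); from cell (4,3)
  next x-line at t=2.1637, next y-line at t=0.7558; Δt_x=3.8637, Δt_y=1.0353
    y: enter (4,2) at t=0.7558
    y: enter (4,1) at t=1.7910
    x: enter (3,1) at t=2.1637
    y: enter (3,0) at t=2.8263 ← occupied
  → r_3 = 2.8263
beam 4: φ=45°, α=300°
  dir = (cos 300°, sin 300°) = (0.5000, -0.8660); from cell (4,3)
  next x-line at t=0.8800, next y-line at t=0.8429; Δt_x=2.0000, Δt_y=1.1547
    y: enter (4,2) at t=0.8429
    x: enter (5,2) at t=0.8800
    y: enter (5,1) at t=1.9976
    x: enter (6,1) at t=2.8800 ← occupied
  → r_4 = 2.8800
beam 5: φ=90°, α=345°
  dir = (cos 345°, sin 345°) = (0.9659, -0.2588); from cell (4,3)
  next x-line at t=0.4555, next y-line at t=2.8205; Δt_x=1.0353, Δt_y=3.8637
    x: enter (5,3) at t=0.4555
    x: enter (6,3) at t=1.4908
    x: enter (7,3) at t=2.5261
    y: enter (7,2) at t=2.8205
    x: enter (8,2) at t=3.5614
    x: enter (9,2) at t=4.5966 ← occupied
  → r_5 = 4.5966

ranges = [3.6856, 4.1107, 2.8263, 2.8800, 4.5966]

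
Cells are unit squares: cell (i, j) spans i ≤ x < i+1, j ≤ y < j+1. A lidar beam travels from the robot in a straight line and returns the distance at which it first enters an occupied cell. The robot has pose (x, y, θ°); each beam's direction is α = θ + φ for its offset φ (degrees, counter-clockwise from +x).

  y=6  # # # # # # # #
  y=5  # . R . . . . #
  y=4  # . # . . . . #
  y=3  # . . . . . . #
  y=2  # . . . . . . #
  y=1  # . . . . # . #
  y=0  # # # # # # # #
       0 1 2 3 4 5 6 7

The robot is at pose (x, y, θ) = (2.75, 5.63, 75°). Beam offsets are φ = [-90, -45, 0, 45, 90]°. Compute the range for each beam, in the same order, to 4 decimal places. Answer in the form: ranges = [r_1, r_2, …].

ranges = [4.3999, 0.7400, 0.3831, 0.4272, 1.4296]

beam 1: φ=-90°, α=345°
  direction (0.9659, -0.2588); cell (2,5); t to first gridline: x 0.2588, y 2.4341 (then +1.0353 / +3.8637)
    (3,5) via x @ 0.2588
    (4,5) via x @ 1.2941
    (5,5) via x @ 2.3294
    (5,4) via y @ 2.4341
    (6,4) via x @ 3.3646
    (7,4) via x @ 4.3999  # hit
  → r_1 = 4.3999
beam 2: φ=-45°, α=30°
  direction (0.8660, 0.5000); cell (2,5); t to first gridline: x 0.2887, y 0.7400 (then +1.1547 / +2.0000)
    (3,5) via x @ 0.2887
    (3,6) via y @ 0.7400  # hit
  → r_2 = 0.7400
beam 3: φ=0°, α=75°
  direction (0.2588, 0.9659); cell (2,5); t to first gridline: x 0.9659, y 0.3831 (then +3.8637 / +1.0353)
    (2,6) via y @ 0.3831  # hit
  → r_3 = 0.3831
beam 4: φ=45°, α=120°
  direction (-0.5000, 0.8660); cell (2,5); t to first gridline: x 1.5000, y 0.4272 (then +2.0000 / +1.1547)
    (2,6) via y @ 0.4272  # hit
  → r_4 = 0.4272
beam 5: φ=90°, α=165°
  direction (-0.9659, 0.2588); cell (2,5); t to first gridline: x 0.7765, y 1.4296 (then +1.0353 / +3.8637)
    (1,5) via x @ 0.7765
    (1,6) via y @ 1.4296  # hit
  → r_5 = 1.4296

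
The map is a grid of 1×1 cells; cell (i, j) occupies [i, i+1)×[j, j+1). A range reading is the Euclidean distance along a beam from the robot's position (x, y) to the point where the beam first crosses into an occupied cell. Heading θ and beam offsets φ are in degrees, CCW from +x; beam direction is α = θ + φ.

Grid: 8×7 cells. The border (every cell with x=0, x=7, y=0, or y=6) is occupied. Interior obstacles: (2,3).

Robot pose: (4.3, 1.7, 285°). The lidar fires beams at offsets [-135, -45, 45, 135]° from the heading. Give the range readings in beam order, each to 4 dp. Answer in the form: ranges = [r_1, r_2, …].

beam 1: φ=-135°, α=150°
  cosα=-0.8660 sinα=0.5000 | (4,1) | tMaxX 0.3464 tMaxY 0.6000 | tΔX 1.1547 tΔY 2.0000
    t=0.3464 [x] (3,1)
    t=0.6000 [y] (3,2)
    t=1.5011 [x] (2,2)
    t=2.6000 [y] (2,3) — stop
  → r_1 = 2.6000
beam 2: φ=-45°, α=240°
  cosα=-0.5000 sinα=-0.8660 | (4,1) | tMaxX 0.6000 tMaxY 0.8083 | tΔX 2.0000 tΔY 1.1547
    t=0.6000 [x] (3,1)
    t=0.8083 [y] (3,0) — stop
  → r_2 = 0.8083
beam 3: φ=45°, α=330°
  cosα=0.8660 sinα=-0.5000 | (4,1) | tMaxX 0.8083 tMaxY 1.4000 | tΔX 1.1547 tΔY 2.0000
    t=0.8083 [x] (5,1)
    t=1.4000 [y] (5,0) — stop
  → r_3 = 1.4000
beam 4: φ=135°, α=60°
  cosα=0.5000 sinα=0.8660 | (4,1) | tMaxX 1.4000 tMaxY 0.3464 | tΔX 2.0000 tΔY 1.1547
    t=0.3464 [y] (4,2)
    t=1.4000 [x] (5,2)
    t=1.5011 [y] (5,3)
    t=2.6558 [y] (5,4)
    t=3.4000 [x] (6,4)
    t=3.8105 [y] (6,5)
    t=4.9652 [y] (6,6) — stop
  → r_4 = 4.9652

ranges = [2.6000, 0.8083, 1.4000, 4.9652]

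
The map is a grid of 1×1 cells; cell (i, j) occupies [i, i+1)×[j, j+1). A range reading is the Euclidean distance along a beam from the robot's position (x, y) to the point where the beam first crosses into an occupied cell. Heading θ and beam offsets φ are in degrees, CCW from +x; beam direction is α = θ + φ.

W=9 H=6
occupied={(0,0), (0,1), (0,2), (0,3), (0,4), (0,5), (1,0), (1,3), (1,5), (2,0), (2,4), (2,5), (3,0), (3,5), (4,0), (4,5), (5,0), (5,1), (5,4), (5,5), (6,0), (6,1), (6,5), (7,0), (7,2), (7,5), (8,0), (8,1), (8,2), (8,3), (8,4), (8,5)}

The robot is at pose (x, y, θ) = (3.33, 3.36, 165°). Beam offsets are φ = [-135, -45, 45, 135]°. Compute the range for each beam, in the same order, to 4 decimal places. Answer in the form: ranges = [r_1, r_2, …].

beam 1: φ=-135°, α=30°
  cosα=0.8660 sinα=0.5000 | (3,3) | tMaxX 0.7736 tMaxY 1.2800 | tΔX 1.1547 tΔY 2.0000
    t=0.7736 [x] (4,3)
    t=1.2800 [y] (4,4)
    t=1.9283 [x] (5,4) — stop
  → r_1 = 1.9283
beam 2: φ=-45°, α=120°
  cosα=-0.5000 sinα=0.8660 | (3,3) | tMaxX 0.6600 tMaxY 0.7390 | tΔX 2.0000 tΔY 1.1547
    t=0.6600 [x] (2,3)
    t=0.7390 [y] (2,4) — stop
  → r_2 = 0.7390
beam 3: φ=45°, α=210°
  cosα=-0.8660 sinα=-0.5000 | (3,3) | tMaxX 0.3811 tMaxY 0.7200 | tΔX 1.1547 tΔY 2.0000
    t=0.3811 [x] (2,3)
    t=0.7200 [y] (2,2)
    t=1.5358 [x] (1,2)
    t=2.6905 [x] (0,2) — stop
  → r_3 = 2.6905
beam 4: φ=135°, α=300°
  cosα=0.5000 sinα=-0.8660 | (3,3) | tMaxX 1.3400 tMaxY 0.4157 | tΔX 2.0000 tΔY 1.1547
    t=0.4157 [y] (3,2)
    t=1.3400 [x] (4,2)
    t=1.5704 [y] (4,1)
    t=2.7251 [y] (4,0) — stop
  → r_4 = 2.7251

ranges = [1.9283, 0.7390, 2.6905, 2.7251]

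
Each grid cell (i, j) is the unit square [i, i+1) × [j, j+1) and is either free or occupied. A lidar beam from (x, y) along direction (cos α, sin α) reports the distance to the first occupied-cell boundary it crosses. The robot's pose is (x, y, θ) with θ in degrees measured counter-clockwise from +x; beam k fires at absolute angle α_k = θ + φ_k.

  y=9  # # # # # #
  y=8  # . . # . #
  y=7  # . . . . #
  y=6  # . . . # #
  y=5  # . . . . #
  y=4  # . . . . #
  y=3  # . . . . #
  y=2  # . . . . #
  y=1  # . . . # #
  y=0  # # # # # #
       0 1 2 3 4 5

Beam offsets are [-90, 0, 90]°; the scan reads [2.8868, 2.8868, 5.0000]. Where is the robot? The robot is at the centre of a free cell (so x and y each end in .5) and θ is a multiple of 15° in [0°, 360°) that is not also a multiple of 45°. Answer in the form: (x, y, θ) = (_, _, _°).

(x, y, θ) = (3.5, 6.5, 150°)

The pose lattice has 29·16 = 464 candidates. Test each by forward raycasting.
  (1.5, 5.5, 255°): beam 1 = 0.5176 ≠ 2.8868 ✗
  (3.5, 5.5, 30°): beam 1 = 3.0000 ≠ 2.8868 ✗
  (3.5, 2.5, 240°): beam 2 = 1.7321 ≠ 2.8868 ✗
  …
  (3.5, 6.5, 150°): r_1=2.8868, r_2=2.8868, r_3=5.0000 — all match ✓
Unique over the lattice → pose = (3.5, 6.5, 150°).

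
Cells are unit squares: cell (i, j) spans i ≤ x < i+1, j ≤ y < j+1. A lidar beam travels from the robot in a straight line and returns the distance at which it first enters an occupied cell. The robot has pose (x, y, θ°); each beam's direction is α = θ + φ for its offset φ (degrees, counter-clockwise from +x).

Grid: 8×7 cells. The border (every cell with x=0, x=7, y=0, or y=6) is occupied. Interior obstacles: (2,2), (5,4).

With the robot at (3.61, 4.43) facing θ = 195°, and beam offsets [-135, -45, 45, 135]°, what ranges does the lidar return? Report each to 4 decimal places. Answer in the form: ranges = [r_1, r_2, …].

ranges = [1.8129, 3.0138, 1.6512, 3.9144]

beam 1: φ=-135°, α=60°
  cosα=0.5000 sinα=0.8660 | (3,4) | tMaxX 0.7800 tMaxY 0.6582 | tΔX 2.0000 tΔY 1.1547
    t=0.6582 [y] (3,5)
    t=0.7800 [x] (4,5)
    t=1.8129 [y] (4,6) — stop
  → r_1 = 1.8129
beam 2: φ=-45°, α=150°
  cosα=-0.8660 sinα=0.5000 | (3,4) | tMaxX 0.7044 tMaxY 1.1400 | tΔX 1.1547 tΔY 2.0000
    t=0.7044 [x] (2,4)
    t=1.1400 [y] (2,5)
    t=1.8591 [x] (1,5)
    t=3.0138 [x] (0,5) — stop
  → r_2 = 3.0138
beam 3: φ=45°, α=240°
  cosα=-0.5000 sinα=-0.8660 | (3,4) | tMaxX 1.2200 tMaxY 0.4965 | tΔX 2.0000 tΔY 1.1547
    t=0.4965 [y] (3,3)
    t=1.2200 [x] (2,3)
    t=1.6512 [y] (2,2) — stop
  → r_3 = 1.6512
beam 4: φ=135°, α=330°
  cosα=0.8660 sinα=-0.5000 | (3,4) | tMaxX 0.4503 tMaxY 0.8600 | tΔX 1.1547 tΔY 2.0000
    t=0.4503 [x] (4,4)
    t=0.8600 [y] (4,3)
    t=1.6050 [x] (5,3)
    t=2.7597 [x] (6,3)
    t=2.8600 [y] (6,2)
    t=3.9144 [x] (7,2) — stop
  → r_4 = 3.9144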